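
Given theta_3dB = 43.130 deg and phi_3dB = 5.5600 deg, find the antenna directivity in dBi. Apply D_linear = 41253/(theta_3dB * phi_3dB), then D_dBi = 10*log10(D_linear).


D_linear = 41253 / (43.130 * 5.5600) = 172.0289
D_dBi = 10 * log10(172.0289) = 22.36 dBi

22.36 dBi


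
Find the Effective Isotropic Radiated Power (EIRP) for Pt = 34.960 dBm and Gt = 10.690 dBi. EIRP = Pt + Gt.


EIRP = Pt + Gt = 34.960 + 10.690 = 45.65 dBm

45.65 dBm


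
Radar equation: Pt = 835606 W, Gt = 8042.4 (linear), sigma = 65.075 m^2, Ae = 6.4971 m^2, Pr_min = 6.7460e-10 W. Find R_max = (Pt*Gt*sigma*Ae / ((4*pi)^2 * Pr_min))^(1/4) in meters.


R^4 = 835606*8042.4*65.075*6.4971 / ((4*pi)^2 * 6.7460e-10) = 2.667196e+19
R_max = 2.667196e+19^0.25 = 71864 m

71864 m


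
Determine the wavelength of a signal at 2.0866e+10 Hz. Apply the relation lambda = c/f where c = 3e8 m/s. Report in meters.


lambda = c / f = 3.0000e+08 / 2.0866e+10 = 0.01438 m

0.01438 m


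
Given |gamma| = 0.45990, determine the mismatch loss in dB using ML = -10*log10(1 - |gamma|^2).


ML = -10 * log10(1 - 0.45990^2) = -10 * log10(0.78849199) = 1.032 dB

1.032 dB


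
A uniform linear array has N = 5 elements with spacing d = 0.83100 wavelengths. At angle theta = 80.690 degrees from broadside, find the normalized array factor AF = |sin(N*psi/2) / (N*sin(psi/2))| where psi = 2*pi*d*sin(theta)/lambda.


psi = 2*pi*0.83100*sin(80.690 deg) = 5.152549 rad
AF = |sin(5*5.152549/2) / (5*sin(5.152549/2))| = 0.1157

0.1157


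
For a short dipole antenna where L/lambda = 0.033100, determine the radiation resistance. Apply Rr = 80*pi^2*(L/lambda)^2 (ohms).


Rr = 80 * pi^2 * (0.033100)^2 = 80 * 9.869604 * 1.095610e-03 = 0.8651 ohm

0.8651 ohm


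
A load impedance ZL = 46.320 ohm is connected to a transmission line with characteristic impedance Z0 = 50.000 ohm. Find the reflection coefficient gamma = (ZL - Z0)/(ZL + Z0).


gamma = (46.320 - 50.000) / (46.320 + 50.000) = -0.03821

-0.03821


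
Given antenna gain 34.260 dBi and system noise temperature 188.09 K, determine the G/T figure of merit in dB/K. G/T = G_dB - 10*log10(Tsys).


G/T = 34.260 - 10*log10(188.09) = 34.260 - 22.74366 = 11.52 dB/K

11.52 dB/K


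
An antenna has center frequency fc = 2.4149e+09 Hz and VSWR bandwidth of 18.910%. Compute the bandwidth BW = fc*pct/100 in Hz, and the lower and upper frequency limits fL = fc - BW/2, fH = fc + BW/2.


BW = 2.4149e+09 * 18.910/100 = 4.566576e+08 Hz
fL = 2.4149e+09 - 4.566576e+08/2 = 2.187e+09 Hz
fH = 2.4149e+09 + 4.566576e+08/2 = 2.643e+09 Hz

BW=4.567e+08 Hz, fL=2.187e+09 Hz, fH=2.643e+09 Hz


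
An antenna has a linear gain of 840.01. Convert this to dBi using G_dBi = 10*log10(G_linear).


G_dBi = 10 * log10(840.01) = 29.24 dBi

29.24 dBi


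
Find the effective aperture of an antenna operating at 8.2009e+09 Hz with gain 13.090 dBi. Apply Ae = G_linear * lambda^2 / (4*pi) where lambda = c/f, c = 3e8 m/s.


lambda = c / f = 3.0000e+08 / 8.2009e+09 = 0.03658135 m
G_linear = 10^(13.090/10) = 20.37042
Ae = G_linear * lambda^2 / (4*pi) = 20.37042 * 0.03658135^2 / (4*pi) = 2.169e-03 m^2

2.169e-03 m^2


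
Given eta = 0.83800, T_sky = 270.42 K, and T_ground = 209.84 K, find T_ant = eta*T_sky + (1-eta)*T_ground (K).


T_ant = 0.83800 * 270.42 + (1 - 0.83800) * 209.84 = 260.6 K

260.6 K


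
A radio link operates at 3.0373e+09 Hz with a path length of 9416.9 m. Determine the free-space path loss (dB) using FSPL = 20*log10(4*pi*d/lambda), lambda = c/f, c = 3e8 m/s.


lambda = c / f = 3.0000e+08 / 3.0373e+09 = 0.09877194 m
FSPL = 20 * log10(4*pi*9416.9/0.09877194) = 121.6 dB

121.6 dB


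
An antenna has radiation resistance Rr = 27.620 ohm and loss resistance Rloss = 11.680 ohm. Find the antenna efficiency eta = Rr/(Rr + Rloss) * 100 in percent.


eta = 27.620 / (27.620 + 11.680) * 100 = 70.28%

70.28%


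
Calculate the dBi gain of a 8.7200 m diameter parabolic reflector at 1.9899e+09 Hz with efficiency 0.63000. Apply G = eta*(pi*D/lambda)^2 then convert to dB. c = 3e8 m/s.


lambda = c / f = 3.0000e+08 / 1.9899e+09 = 0.1507613 m
G_linear = 0.63000 * (pi * 8.7200 / 0.1507613)^2 = 20801.45
G_dBi = 10 * log10(20801.45) = 43.18 dBi

43.18 dBi


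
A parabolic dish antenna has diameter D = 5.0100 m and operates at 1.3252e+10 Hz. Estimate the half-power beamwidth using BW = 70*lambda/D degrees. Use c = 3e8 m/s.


lambda = c / f = 3.0000e+08 / 1.3252e+10 = 0.02263809 m
BW = 70 * 0.02263809 / 5.0100 = 0.3163 deg

0.3163 deg


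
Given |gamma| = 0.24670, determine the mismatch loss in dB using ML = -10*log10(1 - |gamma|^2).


ML = -10 * log10(1 - 0.24670^2) = -10 * log10(0.93913911) = 0.2727 dB

0.2727 dB


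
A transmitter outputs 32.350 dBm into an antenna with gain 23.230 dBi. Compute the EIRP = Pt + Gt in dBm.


EIRP = Pt + Gt = 32.350 + 23.230 = 55.58 dBm

55.58 dBm


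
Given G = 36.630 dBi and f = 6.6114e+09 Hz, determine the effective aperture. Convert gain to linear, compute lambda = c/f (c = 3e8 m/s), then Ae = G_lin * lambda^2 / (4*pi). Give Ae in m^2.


lambda = c / f = 3.0000e+08 / 6.6114e+09 = 0.04537617 m
G_linear = 10^(36.630/10) = 4602.566
Ae = G_linear * lambda^2 / (4*pi) = 4602.566 * 0.04537617^2 / (4*pi) = 0.7541 m^2

0.7541 m^2


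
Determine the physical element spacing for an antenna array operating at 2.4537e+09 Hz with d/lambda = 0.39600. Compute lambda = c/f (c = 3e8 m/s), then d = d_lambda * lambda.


lambda = c / f = 3.0000e+08 / 2.4537e+09 = 0.1222643 m
d = 0.39600 * 0.1222643 = 0.04842 m

0.04842 m


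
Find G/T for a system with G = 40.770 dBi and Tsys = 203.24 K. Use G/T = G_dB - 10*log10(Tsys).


G/T = 40.770 - 10*log10(203.24) = 40.770 - 23.08009 = 17.69 dB/K

17.69 dB/K


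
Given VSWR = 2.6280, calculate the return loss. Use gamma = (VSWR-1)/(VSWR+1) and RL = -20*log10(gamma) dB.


gamma = (2.6280 - 1) / (2.6280 + 1) = 0.4487321
RL = -20 * log10(0.4487321) = 6.960 dB

6.960 dB


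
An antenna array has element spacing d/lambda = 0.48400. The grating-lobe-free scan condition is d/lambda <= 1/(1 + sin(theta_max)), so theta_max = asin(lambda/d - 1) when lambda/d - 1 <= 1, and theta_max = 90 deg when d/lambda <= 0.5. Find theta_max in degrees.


lambda/d - 1 = 1/0.48400 - 1 = 1.066116 >= 1
d/lambda <= 0.5, so the array can scan to endfire without grating lobes: theta_max = 90 deg

90 deg


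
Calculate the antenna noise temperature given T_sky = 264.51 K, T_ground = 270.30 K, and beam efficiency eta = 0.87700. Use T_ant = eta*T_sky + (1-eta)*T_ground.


T_ant = 0.87700 * 264.51 + (1 - 0.87700) * 270.30 = 265.2 K

265.2 K


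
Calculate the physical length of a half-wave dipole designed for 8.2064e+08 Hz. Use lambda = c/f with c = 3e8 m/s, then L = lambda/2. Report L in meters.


lambda = c / f = 3.0000e+08 / 8.2064e+08 = 0.3655683 m
L = lambda / 2 = 0.3655683 / 2 = 0.1828 m

0.1828 m


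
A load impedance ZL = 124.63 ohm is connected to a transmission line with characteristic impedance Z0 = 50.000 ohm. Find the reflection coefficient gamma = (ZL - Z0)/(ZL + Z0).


gamma = (124.63 - 50.000) / (124.63 + 50.000) = 0.4274

0.4274


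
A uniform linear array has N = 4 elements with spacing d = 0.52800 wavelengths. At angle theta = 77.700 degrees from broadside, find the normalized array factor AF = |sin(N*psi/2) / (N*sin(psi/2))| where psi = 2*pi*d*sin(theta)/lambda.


psi = 2*pi*0.52800*sin(77.700 deg) = 3.241370 rad
AF = |sin(4*3.241370/2) / (4*sin(3.241370/2))| = 0.04962

0.04962


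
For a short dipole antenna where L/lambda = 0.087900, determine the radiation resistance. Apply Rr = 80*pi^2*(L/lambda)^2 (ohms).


Rr = 80 * pi^2 * (0.087900)^2 = 80 * 9.869604 * 7.726410e-03 = 6.101 ohm

6.101 ohm


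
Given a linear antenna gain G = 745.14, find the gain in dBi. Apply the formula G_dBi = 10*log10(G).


G_dBi = 10 * log10(745.14) = 28.72 dBi

28.72 dBi


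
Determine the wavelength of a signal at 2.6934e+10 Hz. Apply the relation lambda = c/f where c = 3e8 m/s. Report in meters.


lambda = c / f = 3.0000e+08 / 2.6934e+10 = 0.01114 m

0.01114 m


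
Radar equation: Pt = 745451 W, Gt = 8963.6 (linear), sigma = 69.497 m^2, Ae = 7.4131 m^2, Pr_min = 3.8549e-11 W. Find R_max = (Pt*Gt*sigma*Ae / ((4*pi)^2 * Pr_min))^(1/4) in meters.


R^4 = 745451*8963.6*69.497*7.4131 / ((4*pi)^2 * 3.8549e-11) = 5.655026e+20
R_max = 5.655026e+20^0.25 = 154209 m

154209 m


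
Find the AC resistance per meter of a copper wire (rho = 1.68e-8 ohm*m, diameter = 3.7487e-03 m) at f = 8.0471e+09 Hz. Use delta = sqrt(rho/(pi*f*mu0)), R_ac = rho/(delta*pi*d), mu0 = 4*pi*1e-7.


delta = sqrt(1.68e-8 / (pi * 8.0471e+09 * 4*pi*1e-7)) = 7.272020e-07 m
R_ac = 1.68e-8 / (7.272020e-07 * pi * 3.7487e-03) = 1.962 ohm/m

1.962 ohm/m


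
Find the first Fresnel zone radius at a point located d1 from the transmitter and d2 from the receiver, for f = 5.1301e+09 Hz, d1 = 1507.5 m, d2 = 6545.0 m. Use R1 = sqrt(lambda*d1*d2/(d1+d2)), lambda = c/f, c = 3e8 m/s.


lambda = c / f = 3.0000e+08 / 5.1301e+09 = 0.05847839 m
R1 = sqrt(0.05847839 * 1507.5 * 6545.0 / (1507.5 + 6545.0)) = 8.465 m

8.465 m


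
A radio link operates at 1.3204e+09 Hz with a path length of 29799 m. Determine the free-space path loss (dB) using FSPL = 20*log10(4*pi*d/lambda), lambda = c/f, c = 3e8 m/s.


lambda = c / f = 3.0000e+08 / 1.3204e+09 = 0.2272039 m
FSPL = 20 * log10(4*pi*29799/0.2272039) = 124.3 dB

124.3 dB


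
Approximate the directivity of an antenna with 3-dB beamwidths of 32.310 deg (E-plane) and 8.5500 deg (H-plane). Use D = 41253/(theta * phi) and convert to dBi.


D_linear = 41253 / (32.310 * 8.5500) = 149.3319
D_dBi = 10 * log10(149.3319) = 21.74 dBi

21.74 dBi


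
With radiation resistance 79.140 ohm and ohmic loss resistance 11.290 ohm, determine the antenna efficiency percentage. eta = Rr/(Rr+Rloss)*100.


eta = 79.140 / (79.140 + 11.290) * 100 = 87.52%

87.52%


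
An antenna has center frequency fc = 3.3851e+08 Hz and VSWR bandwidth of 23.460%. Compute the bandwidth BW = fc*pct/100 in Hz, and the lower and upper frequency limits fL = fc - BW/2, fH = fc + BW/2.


BW = 3.3851e+08 * 23.460/100 = 7.941445e+07 Hz
fL = 3.3851e+08 - 7.941445e+07/2 = 2.988e+08 Hz
fH = 3.3851e+08 + 7.941445e+07/2 = 3.782e+08 Hz

BW=7.941e+07 Hz, fL=2.988e+08 Hz, fH=3.782e+08 Hz


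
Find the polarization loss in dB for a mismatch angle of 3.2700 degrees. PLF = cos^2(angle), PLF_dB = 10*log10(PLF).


PLF_linear = cos^2(3.2700 deg) = 0.9967463
PLF_dB = 10 * log10(0.9967463) = -0.01415 dB

-0.01415 dB


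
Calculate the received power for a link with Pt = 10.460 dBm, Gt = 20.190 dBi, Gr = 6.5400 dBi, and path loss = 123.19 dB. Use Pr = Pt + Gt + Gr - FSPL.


Pr = 10.460 + 20.190 + 6.5400 - 123.19 = -86.00 dBm

-86.00 dBm


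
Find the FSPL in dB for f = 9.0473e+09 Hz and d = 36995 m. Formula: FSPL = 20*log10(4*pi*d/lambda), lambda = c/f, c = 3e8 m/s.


lambda = c / f = 3.0000e+08 / 9.0473e+09 = 0.03315906 m
FSPL = 20 * log10(4*pi*36995/0.03315906) = 142.9 dB

142.9 dB


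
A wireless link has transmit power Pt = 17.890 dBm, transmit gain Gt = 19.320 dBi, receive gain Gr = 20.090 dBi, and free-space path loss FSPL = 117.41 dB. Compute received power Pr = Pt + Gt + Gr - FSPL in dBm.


Pr = 17.890 + 19.320 + 20.090 - 117.41 = -60.11 dBm

-60.11 dBm


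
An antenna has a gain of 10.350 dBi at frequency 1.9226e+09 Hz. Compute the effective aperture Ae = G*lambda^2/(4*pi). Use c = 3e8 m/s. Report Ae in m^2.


lambda = c / f = 3.0000e+08 / 1.9226e+09 = 0.1560387 m
G_linear = 10^(10.350/10) = 10.83927
Ae = G_linear * lambda^2 / (4*pi) = 10.83927 * 0.1560387^2 / (4*pi) = 0.02100 m^2

0.02100 m^2


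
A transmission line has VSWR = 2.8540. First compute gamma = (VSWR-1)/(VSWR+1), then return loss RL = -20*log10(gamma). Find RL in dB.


gamma = (2.8540 - 1) / (2.8540 + 1) = 0.4810586
RL = -20 * log10(0.4810586) = 6.356 dB

6.356 dB


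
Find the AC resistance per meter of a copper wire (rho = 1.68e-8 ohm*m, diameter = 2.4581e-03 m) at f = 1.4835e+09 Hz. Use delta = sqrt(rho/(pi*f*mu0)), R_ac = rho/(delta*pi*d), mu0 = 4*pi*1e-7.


delta = sqrt(1.68e-8 / (pi * 1.4835e+09 * 4*pi*1e-7)) = 1.693679e-06 m
R_ac = 1.68e-8 / (1.693679e-06 * pi * 2.4581e-03) = 1.284 ohm/m

1.284 ohm/m


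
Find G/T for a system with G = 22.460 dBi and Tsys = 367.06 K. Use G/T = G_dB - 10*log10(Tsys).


G/T = 22.460 - 10*log10(367.06) = 22.460 - 25.64737 = -3.187 dB/K

-3.187 dB/K


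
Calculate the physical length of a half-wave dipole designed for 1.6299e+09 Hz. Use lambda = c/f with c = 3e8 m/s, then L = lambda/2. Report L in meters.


lambda = c / f = 3.0000e+08 / 1.6299e+09 = 0.1840604 m
L = lambda / 2 = 0.1840604 / 2 = 0.09203 m

0.09203 m


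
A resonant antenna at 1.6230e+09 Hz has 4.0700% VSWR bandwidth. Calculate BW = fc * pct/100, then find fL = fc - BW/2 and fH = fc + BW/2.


BW = 1.6230e+09 * 4.0700/100 = 6.605610e+07 Hz
fL = 1.6230e+09 - 6.605610e+07/2 = 1.590e+09 Hz
fH = 1.6230e+09 + 6.605610e+07/2 = 1.656e+09 Hz

BW=6.606e+07 Hz, fL=1.590e+09 Hz, fH=1.656e+09 Hz


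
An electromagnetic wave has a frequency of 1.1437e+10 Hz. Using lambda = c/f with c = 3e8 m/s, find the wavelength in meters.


lambda = c / f = 3.0000e+08 / 1.1437e+10 = 0.02623 m

0.02623 m


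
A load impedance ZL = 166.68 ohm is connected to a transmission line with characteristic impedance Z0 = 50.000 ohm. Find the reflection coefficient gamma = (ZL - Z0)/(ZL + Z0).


gamma = (166.68 - 50.000) / (166.68 + 50.000) = 0.5385

0.5385


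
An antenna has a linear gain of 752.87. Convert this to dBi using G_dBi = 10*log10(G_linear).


G_dBi = 10 * log10(752.87) = 28.77 dBi

28.77 dBi


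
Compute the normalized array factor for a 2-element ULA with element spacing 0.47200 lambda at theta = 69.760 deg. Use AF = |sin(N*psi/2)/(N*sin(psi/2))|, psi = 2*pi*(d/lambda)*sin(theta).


psi = 2*pi*0.47200*sin(69.760 deg) = 2.782539 rad
AF = |sin(2*2.782539/2) / (2*sin(2.782539/2))| = 0.1786

0.1786


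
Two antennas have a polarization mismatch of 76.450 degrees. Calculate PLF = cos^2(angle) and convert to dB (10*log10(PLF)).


PLF_linear = cos^2(76.450 deg) = 0.05489360
PLF_dB = 10 * log10(0.05489360) = -12.60 dB

-12.60 dB


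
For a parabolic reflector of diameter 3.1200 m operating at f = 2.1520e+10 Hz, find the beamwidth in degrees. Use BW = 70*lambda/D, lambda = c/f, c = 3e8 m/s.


lambda = c / f = 3.0000e+08 / 2.1520e+10 = 0.01394052 m
BW = 70 * 0.01394052 / 3.1200 = 0.3128 deg

0.3128 deg


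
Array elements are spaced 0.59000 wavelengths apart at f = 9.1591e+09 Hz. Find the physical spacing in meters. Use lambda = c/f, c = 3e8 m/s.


lambda = c / f = 3.0000e+08 / 9.1591e+09 = 0.03275431 m
d = 0.59000 * 0.03275431 = 0.01933 m

0.01933 m


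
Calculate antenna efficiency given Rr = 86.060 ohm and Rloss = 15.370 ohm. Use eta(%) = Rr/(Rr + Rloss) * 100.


eta = 86.060 / (86.060 + 15.370) * 100 = 84.85%

84.85%


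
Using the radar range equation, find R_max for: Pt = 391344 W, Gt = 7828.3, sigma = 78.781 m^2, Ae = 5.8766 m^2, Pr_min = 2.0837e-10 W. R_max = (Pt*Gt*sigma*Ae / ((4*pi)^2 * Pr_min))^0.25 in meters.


R^4 = 391344*7828.3*78.781*5.8766 / ((4*pi)^2 * 2.0837e-10) = 4.310413e+19
R_max = 4.310413e+19^0.25 = 81027 m

81027 m


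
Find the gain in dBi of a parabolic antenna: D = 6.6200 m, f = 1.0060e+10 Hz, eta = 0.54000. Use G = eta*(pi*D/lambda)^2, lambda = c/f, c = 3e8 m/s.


lambda = c / f = 3.0000e+08 / 1.0060e+10 = 0.02982107 m
G_linear = 0.54000 * (pi * 6.6200 / 0.02982107)^2 = 262641.3
G_dBi = 10 * log10(262641.3) = 54.19 dBi

54.19 dBi


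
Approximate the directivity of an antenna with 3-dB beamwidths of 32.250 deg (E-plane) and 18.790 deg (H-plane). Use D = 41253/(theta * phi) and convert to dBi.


D_linear = 41253 / (32.250 * 18.790) = 68.07679
D_dBi = 10 * log10(68.07679) = 18.33 dBi

18.33 dBi


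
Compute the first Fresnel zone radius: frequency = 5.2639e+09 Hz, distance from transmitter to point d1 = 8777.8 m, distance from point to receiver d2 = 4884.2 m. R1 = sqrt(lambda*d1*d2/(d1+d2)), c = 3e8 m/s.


lambda = c / f = 3.0000e+08 / 5.2639e+09 = 0.05699196 m
R1 = sqrt(0.05699196 * 8777.8 * 4884.2 / (8777.8 + 4884.2)) = 13.37 m

13.37 m


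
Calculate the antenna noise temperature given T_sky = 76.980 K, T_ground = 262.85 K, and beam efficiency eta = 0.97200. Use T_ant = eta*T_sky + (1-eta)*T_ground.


T_ant = 0.97200 * 76.980 + (1 - 0.97200) * 262.85 = 82.18 K

82.18 K


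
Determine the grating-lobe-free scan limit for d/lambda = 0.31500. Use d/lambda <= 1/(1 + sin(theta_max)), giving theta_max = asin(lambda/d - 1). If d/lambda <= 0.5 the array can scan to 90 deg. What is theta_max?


lambda/d - 1 = 1/0.31500 - 1 = 2.174603 >= 1
d/lambda <= 0.5, so the array can scan to endfire without grating lobes: theta_max = 90 deg

90 deg


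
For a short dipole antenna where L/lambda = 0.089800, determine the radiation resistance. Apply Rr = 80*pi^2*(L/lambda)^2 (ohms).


Rr = 80 * pi^2 * (0.089800)^2 = 80 * 9.869604 * 8.064040e-03 = 6.367 ohm

6.367 ohm


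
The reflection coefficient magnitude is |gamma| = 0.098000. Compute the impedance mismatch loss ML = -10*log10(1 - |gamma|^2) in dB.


ML = -10 * log10(1 - 0.098000^2) = -10 * log10(0.990396) = 0.04191 dB

0.04191 dB


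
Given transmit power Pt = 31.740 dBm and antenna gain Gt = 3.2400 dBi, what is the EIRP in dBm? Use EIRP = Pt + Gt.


EIRP = Pt + Gt = 31.740 + 3.2400 = 34.98 dBm

34.98 dBm


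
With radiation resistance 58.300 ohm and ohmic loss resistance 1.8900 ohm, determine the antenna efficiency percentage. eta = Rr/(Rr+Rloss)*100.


eta = 58.300 / (58.300 + 1.8900) * 100 = 96.86%

96.86%


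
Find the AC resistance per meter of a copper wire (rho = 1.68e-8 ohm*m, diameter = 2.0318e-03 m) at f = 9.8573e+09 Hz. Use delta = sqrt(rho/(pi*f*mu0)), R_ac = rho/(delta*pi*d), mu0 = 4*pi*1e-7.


delta = sqrt(1.68e-8 / (pi * 9.8573e+09 * 4*pi*1e-7)) = 6.570460e-07 m
R_ac = 1.68e-8 / (6.570460e-07 * pi * 2.0318e-03) = 4.006 ohm/m

4.006 ohm/m


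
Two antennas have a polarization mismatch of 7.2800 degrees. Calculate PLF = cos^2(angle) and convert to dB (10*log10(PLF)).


PLF_linear = cos^2(7.2800 deg) = 0.9839425
PLF_dB = 10 * log10(0.9839425) = -0.07030 dB

-0.07030 dB


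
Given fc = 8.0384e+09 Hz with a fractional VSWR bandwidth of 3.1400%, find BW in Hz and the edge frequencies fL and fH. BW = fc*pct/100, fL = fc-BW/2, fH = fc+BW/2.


BW = 8.0384e+09 * 3.1400/100 = 2.524058e+08 Hz
fL = 8.0384e+09 - 2.524058e+08/2 = 7.912e+09 Hz
fH = 8.0384e+09 + 2.524058e+08/2 = 8.165e+09 Hz

BW=2.524e+08 Hz, fL=7.912e+09 Hz, fH=8.165e+09 Hz


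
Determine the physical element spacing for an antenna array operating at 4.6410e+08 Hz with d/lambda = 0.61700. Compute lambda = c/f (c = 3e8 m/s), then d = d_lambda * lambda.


lambda = c / f = 3.0000e+08 / 4.6410e+08 = 0.6464124 m
d = 0.61700 * 0.6464124 = 0.3988 m

0.3988 m


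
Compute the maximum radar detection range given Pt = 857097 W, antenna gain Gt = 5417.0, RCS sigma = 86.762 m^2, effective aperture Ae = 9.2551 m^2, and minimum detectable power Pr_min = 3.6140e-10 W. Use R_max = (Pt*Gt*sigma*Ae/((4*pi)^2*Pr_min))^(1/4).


R^4 = 857097*5417.0*86.762*9.2551 / ((4*pi)^2 * 3.6140e-10) = 6.532683e+19
R_max = 6.532683e+19^0.25 = 89903 m

89903 m


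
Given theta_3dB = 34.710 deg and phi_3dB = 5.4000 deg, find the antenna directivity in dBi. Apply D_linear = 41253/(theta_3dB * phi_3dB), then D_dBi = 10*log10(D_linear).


D_linear = 41253 / (34.710 * 5.4000) = 220.0935
D_dBi = 10 * log10(220.0935) = 23.43 dBi

23.43 dBi


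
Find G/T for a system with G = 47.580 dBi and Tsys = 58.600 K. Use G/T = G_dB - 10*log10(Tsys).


G/T = 47.580 - 10*log10(58.600) = 47.580 - 17.67898 = 29.90 dB/K

29.90 dB/K


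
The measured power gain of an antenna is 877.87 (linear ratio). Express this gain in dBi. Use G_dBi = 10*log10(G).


G_dBi = 10 * log10(877.87) = 29.43 dBi

29.43 dBi


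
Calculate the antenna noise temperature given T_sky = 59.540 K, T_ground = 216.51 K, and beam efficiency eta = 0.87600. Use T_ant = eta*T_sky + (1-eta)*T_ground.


T_ant = 0.87600 * 59.540 + (1 - 0.87600) * 216.51 = 79.00 K

79.00 K


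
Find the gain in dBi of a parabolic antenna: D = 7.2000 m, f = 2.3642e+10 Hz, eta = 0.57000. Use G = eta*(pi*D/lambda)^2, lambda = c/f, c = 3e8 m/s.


lambda = c / f = 3.0000e+08 / 2.3642e+10 = 0.01268928 m
G_linear = 0.57000 * (pi * 7.2000 / 0.01268928)^2 = 1.811197e+06
G_dBi = 10 * log10(1.811197e+06) = 62.58 dBi

62.58 dBi


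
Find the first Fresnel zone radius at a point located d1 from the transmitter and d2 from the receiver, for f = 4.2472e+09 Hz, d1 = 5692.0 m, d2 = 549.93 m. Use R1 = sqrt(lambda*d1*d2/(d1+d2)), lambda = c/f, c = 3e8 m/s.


lambda = c / f = 3.0000e+08 / 4.2472e+09 = 0.07063477 m
R1 = sqrt(0.07063477 * 5692.0 * 549.93 / (5692.0 + 549.93)) = 5.952 m

5.952 m


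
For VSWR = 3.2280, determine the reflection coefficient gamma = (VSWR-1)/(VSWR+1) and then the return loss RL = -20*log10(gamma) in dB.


gamma = (3.2280 - 1) / (3.2280 + 1) = 0.5269631
RL = -20 * log10(0.5269631) = 5.564 dB

5.564 dB


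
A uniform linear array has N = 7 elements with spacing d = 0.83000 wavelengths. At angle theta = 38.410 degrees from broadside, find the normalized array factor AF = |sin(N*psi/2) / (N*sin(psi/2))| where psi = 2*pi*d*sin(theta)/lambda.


psi = 2*pi*0.83000*sin(38.410 deg) = 3.240026 rad
AF = |sin(7*3.240026/2) / (7*sin(3.240026/2))| = 0.1346

0.1346


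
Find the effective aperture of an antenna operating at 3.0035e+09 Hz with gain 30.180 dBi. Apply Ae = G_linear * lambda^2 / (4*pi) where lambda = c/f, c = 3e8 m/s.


lambda = c / f = 3.0000e+08 / 3.0035e+09 = 0.09988347 m
G_linear = 10^(30.180/10) = 1042.317
Ae = G_linear * lambda^2 / (4*pi) = 1042.317 * 0.09988347^2 / (4*pi) = 0.8275 m^2

0.8275 m^2


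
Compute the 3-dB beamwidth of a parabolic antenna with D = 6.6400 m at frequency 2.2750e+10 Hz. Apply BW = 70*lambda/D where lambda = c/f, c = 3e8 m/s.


lambda = c / f = 3.0000e+08 / 2.2750e+10 = 0.01318681 m
BW = 70 * 0.01318681 / 6.6400 = 0.1390 deg

0.1390 deg


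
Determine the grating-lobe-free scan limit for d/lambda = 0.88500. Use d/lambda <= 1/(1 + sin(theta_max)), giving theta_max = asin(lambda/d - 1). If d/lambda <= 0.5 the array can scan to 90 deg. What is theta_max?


lambda/d - 1 = 1/0.88500 - 1 = 0.1299435
theta_max = asin(0.1299435) = 7.466 deg

7.466 deg


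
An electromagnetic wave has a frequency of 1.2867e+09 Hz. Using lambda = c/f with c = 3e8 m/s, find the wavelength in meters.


lambda = c / f = 3.0000e+08 / 1.2867e+09 = 0.2332 m

0.2332 m


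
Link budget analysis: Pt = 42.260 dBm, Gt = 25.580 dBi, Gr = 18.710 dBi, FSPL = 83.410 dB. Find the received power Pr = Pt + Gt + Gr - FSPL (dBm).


Pr = 42.260 + 25.580 + 18.710 - 83.410 = 3.14 dBm

3.14 dBm


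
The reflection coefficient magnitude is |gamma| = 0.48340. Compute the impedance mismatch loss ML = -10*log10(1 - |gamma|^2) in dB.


ML = -10 * log10(1 - 0.48340^2) = -10 * log10(0.76632444) = 1.156 dB

1.156 dB


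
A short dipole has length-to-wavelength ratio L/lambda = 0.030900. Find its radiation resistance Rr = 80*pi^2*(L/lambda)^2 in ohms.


Rr = 80 * pi^2 * (0.030900)^2 = 80 * 9.869604 * 9.548100e-04 = 0.7539 ohm

0.7539 ohm


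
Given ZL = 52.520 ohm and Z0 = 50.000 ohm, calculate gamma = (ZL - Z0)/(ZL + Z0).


gamma = (52.520 - 50.000) / (52.520 + 50.000) = 0.02458

0.02458


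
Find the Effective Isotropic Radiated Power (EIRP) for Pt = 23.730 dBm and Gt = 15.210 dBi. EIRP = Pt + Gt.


EIRP = Pt + Gt = 23.730 + 15.210 = 38.94 dBm

38.94 dBm


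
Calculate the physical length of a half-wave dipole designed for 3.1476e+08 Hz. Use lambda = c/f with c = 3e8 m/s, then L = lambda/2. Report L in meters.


lambda = c / f = 3.0000e+08 / 3.1476e+08 = 0.9531071 m
L = lambda / 2 = 0.9531071 / 2 = 0.4766 m

0.4766 m


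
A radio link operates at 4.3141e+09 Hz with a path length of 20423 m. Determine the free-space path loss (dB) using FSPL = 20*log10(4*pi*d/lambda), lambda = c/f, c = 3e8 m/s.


lambda = c / f = 3.0000e+08 / 4.3141e+09 = 0.06953942 m
FSPL = 20 * log10(4*pi*20423/0.06953942) = 131.3 dB

131.3 dB


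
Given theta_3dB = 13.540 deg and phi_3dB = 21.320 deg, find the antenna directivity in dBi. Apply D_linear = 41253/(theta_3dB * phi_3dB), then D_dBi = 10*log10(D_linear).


D_linear = 41253 / (13.540 * 21.320) = 142.9057
D_dBi = 10 * log10(142.9057) = 21.55 dBi

21.55 dBi


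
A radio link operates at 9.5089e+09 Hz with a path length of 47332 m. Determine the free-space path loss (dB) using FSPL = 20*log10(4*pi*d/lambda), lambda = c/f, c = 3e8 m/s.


lambda = c / f = 3.0000e+08 / 9.5089e+09 = 0.03154939 m
FSPL = 20 * log10(4*pi*47332/0.03154939) = 145.5 dB

145.5 dB


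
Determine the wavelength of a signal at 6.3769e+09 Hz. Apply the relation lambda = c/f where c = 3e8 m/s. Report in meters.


lambda = c / f = 3.0000e+08 / 6.3769e+09 = 0.04704 m

0.04704 m


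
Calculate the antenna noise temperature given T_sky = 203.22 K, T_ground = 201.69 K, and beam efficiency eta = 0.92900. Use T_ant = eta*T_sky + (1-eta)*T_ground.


T_ant = 0.92900 * 203.22 + (1 - 0.92900) * 201.69 = 203.1 K

203.1 K


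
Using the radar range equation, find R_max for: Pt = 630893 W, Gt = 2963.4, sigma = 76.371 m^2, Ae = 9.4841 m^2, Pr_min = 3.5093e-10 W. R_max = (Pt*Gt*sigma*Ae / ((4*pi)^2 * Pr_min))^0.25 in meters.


R^4 = 630893*2963.4*76.371*9.4841 / ((4*pi)^2 * 3.5093e-10) = 2.443601e+19
R_max = 2.443601e+19^0.25 = 70308 m

70308 m


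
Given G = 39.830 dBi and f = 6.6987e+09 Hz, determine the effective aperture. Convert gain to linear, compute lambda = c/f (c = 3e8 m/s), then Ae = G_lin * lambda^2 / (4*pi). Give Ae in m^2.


lambda = c / f = 3.0000e+08 / 6.6987e+09 = 0.04478481 m
G_linear = 10^(39.830/10) = 9616.123
Ae = G_linear * lambda^2 / (4*pi) = 9616.123 * 0.04478481^2 / (4*pi) = 1.535 m^2

1.535 m^2


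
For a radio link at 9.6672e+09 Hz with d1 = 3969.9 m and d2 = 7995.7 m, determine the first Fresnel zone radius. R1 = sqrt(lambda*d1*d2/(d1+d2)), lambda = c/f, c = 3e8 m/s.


lambda = c / f = 3.0000e+08 / 9.6672e+09 = 0.03103277 m
R1 = sqrt(0.03103277 * 3969.9 * 7995.7 / (3969.9 + 7995.7)) = 9.073 m

9.073 m


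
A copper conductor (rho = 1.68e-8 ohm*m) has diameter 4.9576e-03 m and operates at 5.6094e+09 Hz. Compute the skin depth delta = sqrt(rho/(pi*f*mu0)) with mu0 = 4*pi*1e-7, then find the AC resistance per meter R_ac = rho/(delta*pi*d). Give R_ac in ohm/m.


delta = sqrt(1.68e-8 / (pi * 5.6094e+09 * 4*pi*1e-7)) = 8.709968e-07 m
R_ac = 1.68e-8 / (8.709968e-07 * pi * 4.9576e-03) = 1.238 ohm/m

1.238 ohm/m


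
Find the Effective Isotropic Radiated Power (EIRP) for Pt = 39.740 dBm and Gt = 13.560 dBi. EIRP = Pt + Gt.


EIRP = Pt + Gt = 39.740 + 13.560 = 53.30 dBm

53.30 dBm


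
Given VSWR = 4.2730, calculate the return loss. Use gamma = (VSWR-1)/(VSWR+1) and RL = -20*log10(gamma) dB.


gamma = (4.2730 - 1) / (4.2730 + 1) = 0.6207093
RL = -20 * log10(0.6207093) = 4.142 dB

4.142 dB


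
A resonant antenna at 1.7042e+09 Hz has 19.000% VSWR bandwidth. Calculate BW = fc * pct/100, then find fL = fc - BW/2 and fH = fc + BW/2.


BW = 1.7042e+09 * 19.000/100 = 3.237980e+08 Hz
fL = 1.7042e+09 - 3.237980e+08/2 = 1.542e+09 Hz
fH = 1.7042e+09 + 3.237980e+08/2 = 1.866e+09 Hz

BW=3.238e+08 Hz, fL=1.542e+09 Hz, fH=1.866e+09 Hz


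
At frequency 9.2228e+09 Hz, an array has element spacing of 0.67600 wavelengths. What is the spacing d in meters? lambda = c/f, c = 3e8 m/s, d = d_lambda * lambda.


lambda = c / f = 3.0000e+08 / 9.2228e+09 = 0.03252808 m
d = 0.67600 * 0.03252808 = 0.02199 m

0.02199 m


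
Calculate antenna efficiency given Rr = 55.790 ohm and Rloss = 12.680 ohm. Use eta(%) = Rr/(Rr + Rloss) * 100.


eta = 55.790 / (55.790 + 12.680) * 100 = 81.48%

81.48%


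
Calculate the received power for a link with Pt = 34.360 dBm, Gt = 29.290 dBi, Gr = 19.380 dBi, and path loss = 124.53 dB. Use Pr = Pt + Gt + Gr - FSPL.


Pr = 34.360 + 29.290 + 19.380 - 124.53 = -41.50 dBm

-41.50 dBm


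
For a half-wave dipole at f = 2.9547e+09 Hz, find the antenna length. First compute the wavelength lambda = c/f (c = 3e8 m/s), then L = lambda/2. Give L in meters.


lambda = c / f = 3.0000e+08 / 2.9547e+09 = 0.1015332 m
L = lambda / 2 = 0.1015332 / 2 = 0.05077 m

0.05077 m


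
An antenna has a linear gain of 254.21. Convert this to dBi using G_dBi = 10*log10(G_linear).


G_dBi = 10 * log10(254.21) = 24.05 dBi

24.05 dBi


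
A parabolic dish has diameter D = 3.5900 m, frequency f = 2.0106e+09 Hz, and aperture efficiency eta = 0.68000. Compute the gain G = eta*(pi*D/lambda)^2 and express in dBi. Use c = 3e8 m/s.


lambda = c / f = 3.0000e+08 / 2.0106e+09 = 0.1492092 m
G_linear = 0.68000 * (pi * 3.5900 / 0.1492092)^2 = 3885.137
G_dBi = 10 * log10(3885.137) = 35.89 dBi

35.89 dBi


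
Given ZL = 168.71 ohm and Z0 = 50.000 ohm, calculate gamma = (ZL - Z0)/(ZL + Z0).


gamma = (168.71 - 50.000) / (168.71 + 50.000) = 0.5428

0.5428


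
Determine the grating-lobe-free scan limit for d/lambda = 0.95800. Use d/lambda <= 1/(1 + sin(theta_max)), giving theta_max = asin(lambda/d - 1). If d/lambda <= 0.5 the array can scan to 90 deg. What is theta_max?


lambda/d - 1 = 1/0.95800 - 1 = 0.04384134
theta_max = asin(0.04384134) = 2.513 deg

2.513 deg


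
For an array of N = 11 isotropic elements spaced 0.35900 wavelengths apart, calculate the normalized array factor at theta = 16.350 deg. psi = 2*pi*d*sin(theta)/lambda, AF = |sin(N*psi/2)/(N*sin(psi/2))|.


psi = 2*pi*0.35900*sin(16.350 deg) = 0.6349787 rad
AF = |sin(11*0.6349787/2) / (11*sin(0.6349787/2))| = 0.1001

0.1001


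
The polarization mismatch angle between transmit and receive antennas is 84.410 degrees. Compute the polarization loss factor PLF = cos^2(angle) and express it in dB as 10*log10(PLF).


PLF_linear = cos^2(84.410 deg) = 9.488552e-03
PLF_dB = 10 * log10(9.488552e-03) = -20.23 dB

-20.23 dB


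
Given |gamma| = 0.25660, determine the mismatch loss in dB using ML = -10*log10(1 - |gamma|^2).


ML = -10 * log10(1 - 0.25660^2) = -10 * log10(0.93415644) = 0.2958 dB

0.2958 dB


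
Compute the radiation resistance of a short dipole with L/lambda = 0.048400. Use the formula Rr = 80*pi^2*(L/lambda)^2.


Rr = 80 * pi^2 * (0.048400)^2 = 80 * 9.869604 * 2.342560e-03 = 1.850 ohm

1.850 ohm


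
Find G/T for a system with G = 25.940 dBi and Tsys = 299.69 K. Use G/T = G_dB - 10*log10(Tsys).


G/T = 25.940 - 10*log10(299.69) = 25.940 - 24.76672 = 1.173 dB/K

1.173 dB/K


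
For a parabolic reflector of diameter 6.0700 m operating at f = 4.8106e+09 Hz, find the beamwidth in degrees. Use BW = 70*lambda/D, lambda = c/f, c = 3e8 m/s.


lambda = c / f = 3.0000e+08 / 4.8106e+09 = 0.06236228 m
BW = 70 * 0.06236228 / 6.0700 = 0.7192 deg

0.7192 deg


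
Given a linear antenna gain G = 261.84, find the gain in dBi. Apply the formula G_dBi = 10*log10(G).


G_dBi = 10 * log10(261.84) = 24.18 dBi

24.18 dBi


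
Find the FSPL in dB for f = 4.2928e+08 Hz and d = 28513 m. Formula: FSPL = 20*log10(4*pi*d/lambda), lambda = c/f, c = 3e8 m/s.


lambda = c / f = 3.0000e+08 / 4.2928e+08 = 0.6988446 m
FSPL = 20 * log10(4*pi*28513/0.6988446) = 114.2 dB

114.2 dB


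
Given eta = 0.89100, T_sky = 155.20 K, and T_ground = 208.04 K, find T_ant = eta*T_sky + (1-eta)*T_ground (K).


T_ant = 0.89100 * 155.20 + (1 - 0.89100) * 208.04 = 161.0 K

161.0 K


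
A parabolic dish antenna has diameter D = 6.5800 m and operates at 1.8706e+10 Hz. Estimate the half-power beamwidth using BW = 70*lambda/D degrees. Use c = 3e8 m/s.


lambda = c / f = 3.0000e+08 / 1.8706e+10 = 0.01603763 m
BW = 70 * 0.01603763 / 6.5800 = 0.1706 deg

0.1706 deg


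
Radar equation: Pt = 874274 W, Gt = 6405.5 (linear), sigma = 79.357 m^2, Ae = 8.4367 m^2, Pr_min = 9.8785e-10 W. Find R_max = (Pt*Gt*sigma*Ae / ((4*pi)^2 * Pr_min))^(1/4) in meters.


R^4 = 874274*6405.5*79.357*8.4367 / ((4*pi)^2 * 9.8785e-10) = 2.403520e+19
R_max = 2.403520e+19^0.25 = 70018 m

70018 m


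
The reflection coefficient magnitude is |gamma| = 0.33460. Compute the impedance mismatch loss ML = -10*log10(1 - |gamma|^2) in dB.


ML = -10 * log10(1 - 0.33460^2) = -10 * log10(0.88804284) = 0.5157 dB

0.5157 dB


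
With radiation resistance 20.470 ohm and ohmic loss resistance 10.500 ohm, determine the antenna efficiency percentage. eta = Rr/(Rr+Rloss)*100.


eta = 20.470 / (20.470 + 10.500) * 100 = 66.10%

66.10%


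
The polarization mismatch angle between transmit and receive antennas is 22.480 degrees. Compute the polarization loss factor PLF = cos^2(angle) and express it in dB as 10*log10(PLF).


PLF_linear = cos^2(22.480 deg) = 0.8538001
PLF_dB = 10 * log10(0.8538001) = -0.6864 dB

-0.6864 dB


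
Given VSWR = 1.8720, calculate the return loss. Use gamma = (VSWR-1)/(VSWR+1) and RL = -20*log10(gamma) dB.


gamma = (1.8720 - 1) / (1.8720 + 1) = 0.3036212
RL = -20 * log10(0.3036212) = 10.35 dB

10.35 dB


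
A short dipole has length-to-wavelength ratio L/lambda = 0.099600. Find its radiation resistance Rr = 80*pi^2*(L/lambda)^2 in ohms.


Rr = 80 * pi^2 * (0.099600)^2 = 80 * 9.869604 * 9.920160e-03 = 7.833 ohm

7.833 ohm


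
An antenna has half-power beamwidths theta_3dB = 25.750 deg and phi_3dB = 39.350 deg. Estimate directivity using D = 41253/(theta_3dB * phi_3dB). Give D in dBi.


D_linear = 41253 / (25.750 * 39.350) = 40.71304
D_dBi = 10 * log10(40.71304) = 16.10 dBi

16.10 dBi


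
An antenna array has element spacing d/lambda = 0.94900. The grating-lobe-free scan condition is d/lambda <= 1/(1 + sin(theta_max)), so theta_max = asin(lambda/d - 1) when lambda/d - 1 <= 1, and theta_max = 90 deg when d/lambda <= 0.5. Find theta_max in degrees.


lambda/d - 1 = 1/0.94900 - 1 = 0.05374078
theta_max = asin(0.05374078) = 3.081 deg

3.081 deg


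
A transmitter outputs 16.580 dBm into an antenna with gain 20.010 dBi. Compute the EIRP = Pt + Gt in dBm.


EIRP = Pt + Gt = 16.580 + 20.010 = 36.59 dBm

36.59 dBm


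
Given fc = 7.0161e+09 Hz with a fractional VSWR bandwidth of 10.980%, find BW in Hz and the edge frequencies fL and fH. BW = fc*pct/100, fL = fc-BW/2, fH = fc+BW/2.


BW = 7.0161e+09 * 10.980/100 = 7.703678e+08 Hz
fL = 7.0161e+09 - 7.703678e+08/2 = 6.631e+09 Hz
fH = 7.0161e+09 + 7.703678e+08/2 = 7.401e+09 Hz

BW=7.704e+08 Hz, fL=6.631e+09 Hz, fH=7.401e+09 Hz


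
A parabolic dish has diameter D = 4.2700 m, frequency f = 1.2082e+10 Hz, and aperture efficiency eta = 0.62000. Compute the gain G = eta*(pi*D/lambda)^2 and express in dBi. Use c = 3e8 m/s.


lambda = c / f = 3.0000e+08 / 1.2082e+10 = 0.02483033 m
G_linear = 0.62000 * (pi * 4.2700 / 0.02483033)^2 = 180959.8
G_dBi = 10 * log10(180959.8) = 52.58 dBi

52.58 dBi


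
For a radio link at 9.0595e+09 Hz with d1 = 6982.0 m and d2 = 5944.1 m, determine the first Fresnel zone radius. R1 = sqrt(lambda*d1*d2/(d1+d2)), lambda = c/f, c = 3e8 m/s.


lambda = c / f = 3.0000e+08 / 9.0595e+09 = 0.03311441 m
R1 = sqrt(0.03311441 * 6982.0 * 5944.1 / (6982.0 + 5944.1)) = 10.31 m

10.31 m


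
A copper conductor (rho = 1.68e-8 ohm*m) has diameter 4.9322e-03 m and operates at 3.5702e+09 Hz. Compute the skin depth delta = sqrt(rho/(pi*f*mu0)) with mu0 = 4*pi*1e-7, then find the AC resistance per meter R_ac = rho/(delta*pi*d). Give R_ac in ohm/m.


delta = sqrt(1.68e-8 / (pi * 3.5702e+09 * 4*pi*1e-7)) = 1.091763e-06 m
R_ac = 1.68e-8 / (1.091763e-06 * pi * 4.9322e-03) = 0.9931 ohm/m

0.9931 ohm/m


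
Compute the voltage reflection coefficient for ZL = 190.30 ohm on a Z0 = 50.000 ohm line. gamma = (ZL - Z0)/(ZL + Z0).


gamma = (190.30 - 50.000) / (190.30 + 50.000) = 0.5839

0.5839


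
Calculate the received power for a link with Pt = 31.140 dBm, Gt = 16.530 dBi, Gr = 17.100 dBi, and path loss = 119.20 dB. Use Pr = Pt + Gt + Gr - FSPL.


Pr = 31.140 + 16.530 + 17.100 - 119.20 = -54.43 dBm

-54.43 dBm


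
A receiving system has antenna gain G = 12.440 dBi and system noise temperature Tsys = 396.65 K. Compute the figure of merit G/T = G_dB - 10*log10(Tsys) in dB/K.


G/T = 12.440 - 10*log10(396.65) = 12.440 - 25.98407 = -13.54 dB/K

-13.54 dB/K


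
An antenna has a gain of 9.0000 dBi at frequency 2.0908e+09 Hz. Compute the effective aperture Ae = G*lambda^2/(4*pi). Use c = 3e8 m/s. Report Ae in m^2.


lambda = c / f = 3.0000e+08 / 2.0908e+09 = 0.1434857 m
G_linear = 10^(9.0000/10) = 7.943282
Ae = G_linear * lambda^2 / (4*pi) = 7.943282 * 0.1434857^2 / (4*pi) = 0.01301 m^2

0.01301 m^2


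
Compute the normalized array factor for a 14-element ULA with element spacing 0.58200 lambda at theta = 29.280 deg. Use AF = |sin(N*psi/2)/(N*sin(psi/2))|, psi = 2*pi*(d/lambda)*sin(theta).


psi = 2*pi*0.58200*sin(29.280 deg) = 1.788467 rad
AF = |sin(14*1.788467/2) / (14*sin(1.788467/2))| = 4.313e-03

4.313e-03


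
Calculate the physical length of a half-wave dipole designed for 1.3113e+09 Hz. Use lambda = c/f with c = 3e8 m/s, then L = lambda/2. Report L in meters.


lambda = c / f = 3.0000e+08 / 1.3113e+09 = 0.2287806 m
L = lambda / 2 = 0.2287806 / 2 = 0.1144 m

0.1144 m


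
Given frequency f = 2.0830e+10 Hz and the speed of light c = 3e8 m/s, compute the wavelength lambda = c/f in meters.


lambda = c / f = 3.0000e+08 / 2.0830e+10 = 0.01440 m

0.01440 m


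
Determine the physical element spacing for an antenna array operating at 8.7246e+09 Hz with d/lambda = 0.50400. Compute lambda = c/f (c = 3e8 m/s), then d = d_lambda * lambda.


lambda = c / f = 3.0000e+08 / 8.7246e+09 = 0.03438553 m
d = 0.50400 * 0.03438553 = 0.01733 m

0.01733 m


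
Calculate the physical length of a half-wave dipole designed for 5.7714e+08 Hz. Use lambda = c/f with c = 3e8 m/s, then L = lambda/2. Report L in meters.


lambda = c / f = 3.0000e+08 / 5.7714e+08 = 0.5198046 m
L = lambda / 2 = 0.5198046 / 2 = 0.2599 m

0.2599 m


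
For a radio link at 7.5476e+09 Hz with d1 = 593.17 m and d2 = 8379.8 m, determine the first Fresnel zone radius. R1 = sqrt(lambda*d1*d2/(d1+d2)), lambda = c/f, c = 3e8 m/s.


lambda = c / f = 3.0000e+08 / 7.5476e+09 = 0.03974773 m
R1 = sqrt(0.03974773 * 593.17 * 8379.8 / (593.17 + 8379.8)) = 4.692 m

4.692 m


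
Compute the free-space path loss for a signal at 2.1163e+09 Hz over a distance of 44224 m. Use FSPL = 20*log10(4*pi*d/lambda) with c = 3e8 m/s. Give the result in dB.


lambda = c / f = 3.0000e+08 / 2.1163e+09 = 0.1417568 m
FSPL = 20 * log10(4*pi*44224/0.1417568) = 131.9 dB

131.9 dB


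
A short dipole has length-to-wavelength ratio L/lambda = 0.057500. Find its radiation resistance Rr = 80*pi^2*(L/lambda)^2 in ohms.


Rr = 80 * pi^2 * (0.057500)^2 = 80 * 9.869604 * 3.306250e-03 = 2.611 ohm

2.611 ohm


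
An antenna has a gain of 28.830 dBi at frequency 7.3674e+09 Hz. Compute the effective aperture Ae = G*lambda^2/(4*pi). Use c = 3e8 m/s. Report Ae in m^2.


lambda = c / f = 3.0000e+08 / 7.3674e+09 = 0.04071993 m
G_linear = 10^(28.830/10) = 763.8358
Ae = G_linear * lambda^2 / (4*pi) = 763.8358 * 0.04071993^2 / (4*pi) = 0.1008 m^2

0.1008 m^2


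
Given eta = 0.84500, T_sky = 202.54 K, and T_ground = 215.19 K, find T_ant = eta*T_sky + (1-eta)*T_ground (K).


T_ant = 0.84500 * 202.54 + (1 - 0.84500) * 215.19 = 204.5 K

204.5 K


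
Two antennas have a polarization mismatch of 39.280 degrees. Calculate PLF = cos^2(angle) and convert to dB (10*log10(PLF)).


PLF_linear = cos^2(39.280 deg) = 0.5991708
PLF_dB = 10 * log10(0.5991708) = -2.224 dB

-2.224 dB


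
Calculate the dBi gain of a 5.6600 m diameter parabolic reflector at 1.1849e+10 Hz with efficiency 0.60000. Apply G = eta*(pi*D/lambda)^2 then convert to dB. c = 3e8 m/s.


lambda = c / f = 3.0000e+08 / 1.1849e+10 = 0.02531859 m
G_linear = 0.60000 * (pi * 5.6600 / 0.02531859)^2 = 295940.8
G_dBi = 10 * log10(295940.8) = 54.71 dBi

54.71 dBi
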